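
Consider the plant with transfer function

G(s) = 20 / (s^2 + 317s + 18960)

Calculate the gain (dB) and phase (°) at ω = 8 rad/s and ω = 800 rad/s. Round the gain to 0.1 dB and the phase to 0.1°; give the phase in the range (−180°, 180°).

Substitute s = j8:
Numerator: 20 = 20 + j0
Denominator: (j8)^2 + 317(j8) + 18960 = 18896 + j2536
|N| = √(20² + 0²) ≈ 20, ∠N ≈ 0.00°
|D| = √(18896² + 2536²) ≈ 19065, ∠D ≈ 7.64°
|G| = 20 / 19065 ≈ 0.001049
Gain = 20 log₁₀(0.001049) ≈ -59.58 dB
∠G = 0.00° − 7.64° = -7.64°

Substitute s = j800:
Numerator: 20 = 20 + j0
Denominator: (j800)^2 + 317(j800) + 18960 = -621040 + j253600
|N| = √(20² + 0²) ≈ 20, ∠N ≈ 0.00°
|D| = √(621040² + 253600²) ≈ 6.7082e+05, ∠D ≈ 157.79°
|G| = 20 / 6.7082e+05 ≈ 2.9814e-05
Gain = 20 log₁₀(2.9814e-05) ≈ -90.51 dB
∠G = 0.00° − 157.79° = -157.79°

ω = 8: -59.6 dB, -7.6°; ω = 800: -90.5 dB, -157.8°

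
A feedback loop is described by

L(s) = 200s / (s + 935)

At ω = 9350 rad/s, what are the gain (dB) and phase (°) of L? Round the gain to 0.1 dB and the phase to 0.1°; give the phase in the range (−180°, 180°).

At s = jω = j9350:
zero at origin: s = j9350 → |·| = 9350, ∠ = 90.00°
pole (s+935): 935 + j9350 → |·| = √(935²+9350²) = √88296725 ≈ 9396.6, ∠ = arctan(9350/935) ≈ 84.29°
|L| = 200 · 9350 / 9396.6 ≈ 199.01
Gain = 20 log₁₀(199.01) ≈ 45.98 dB
∠L = 90.00° − 84.29° = 5.71°

46.0 dB, 5.7°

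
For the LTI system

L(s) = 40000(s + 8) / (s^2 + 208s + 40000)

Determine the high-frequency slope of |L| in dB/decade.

-20 dB/decade

Each pole contributes −20 dB/decade at high frequency; each zero contributes +20 dB/decade.
Net: 1 zero(s) − 2 pole(s) → -20 dB/decade.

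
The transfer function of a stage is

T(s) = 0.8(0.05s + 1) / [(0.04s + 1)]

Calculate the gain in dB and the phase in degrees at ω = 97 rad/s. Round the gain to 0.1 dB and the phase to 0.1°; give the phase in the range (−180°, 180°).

-0.1 dB, 2.8°

At ω = 97 rad/s:
zero (1 + j97·0.05) = 1 + j4.85 → |·| ≈ 4.952, ∠ ≈ 78.35°
pole (1 + j97·0.04) = 1 + j3.88 → |·| ≈ 4.0068, ∠ ≈ 75.55°
|T| = 0.8 · 4.952 / (4.0068) ≈ 0.98872
Gain = 20 log₁₀(0.98872) ≈ -0.10 dB
∠T = (78.35°) − (75.55°) = 2.80°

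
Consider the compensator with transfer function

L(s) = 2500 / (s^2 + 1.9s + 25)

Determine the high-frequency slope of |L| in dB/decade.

-40 dB/decade

Each pole contributes −20 dB/decade at high frequency; each zero contributes +20 dB/decade.
Net: 0 zero(s) − 2 pole(s) → -40 dB/decade.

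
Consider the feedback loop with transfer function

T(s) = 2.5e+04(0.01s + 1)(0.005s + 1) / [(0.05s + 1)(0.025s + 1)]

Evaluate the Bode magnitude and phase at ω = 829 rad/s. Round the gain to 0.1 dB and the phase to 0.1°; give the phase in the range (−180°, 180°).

At ω = 829 rad/s:
zero (1 + j829·0.01) = 1 + j8.29 → |·| ≈ 8.3501, ∠ ≈ 83.12°
zero (1 + j829·0.005) = 1 + j4.145 → |·| ≈ 4.2639, ∠ ≈ 76.44°
pole (1 + j829·0.05) = 1 + j41.45 → |·| ≈ 41.462, ∠ ≈ 88.62°
pole (1 + j829·0.025) = 1 + j20.725 → |·| ≈ 20.749, ∠ ≈ 87.24°
|T| = 2.5e+04 · 8.3501 · 4.2639 / (41.462 · 20.749) ≈ 1034.6
Gain = 20 log₁₀(1034.6) ≈ 60.30 dB
∠T = (83.12° + 76.44°) − (88.62° + 87.24°) = -16.30°

60.3 dB, -16.3°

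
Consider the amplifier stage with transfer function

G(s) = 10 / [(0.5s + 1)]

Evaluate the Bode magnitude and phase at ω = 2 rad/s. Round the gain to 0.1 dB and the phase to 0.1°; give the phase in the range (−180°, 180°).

At ω = 2 rad/s:
pole (1 + j2·0.5) = 1 + j1 → |·| ≈ 1.4142, ∠ ≈ 45.00°
|G| = 10 · 1 / (1.4142) ≈ 7.0711
Gain = 20 log₁₀(7.0711) ≈ 16.99 dB
∠G = (0°) − (45.00°) = -45.00°

17.0 dB, -45.0°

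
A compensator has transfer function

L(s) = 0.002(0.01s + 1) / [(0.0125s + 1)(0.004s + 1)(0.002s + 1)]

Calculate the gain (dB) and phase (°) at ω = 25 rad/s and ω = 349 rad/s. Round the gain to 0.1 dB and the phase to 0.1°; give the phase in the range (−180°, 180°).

ω = 25: -54.2 dB, -11.9°; ω = 349: -62.2 dB, -92.4°

At ω = 25 rad/s:
zero (1 + j25·0.01) = 1 + j0.25 → |·| ≈ 1.0308, ∠ ≈ 14.04°
pole (1 + j25·0.0125) = 1 + j0.3125 → |·| ≈ 1.0477, ∠ ≈ 17.35°
pole (1 + j25·0.004) = 1 + j0.1 → |·| ≈ 1.005, ∠ ≈ 5.71°
pole (1 + j25·0.002) = 1 + j0.05 → |·| ≈ 1.0012, ∠ ≈ 2.86°
|L| = 0.002 · 1.0308 / (1.0477 · 1.005 · 1.0012) ≈ 0.0019556
Gain = 20 log₁₀(0.0019556) ≈ -54.17 dB
∠L = (14.04°) − (17.35° + 5.71° + 2.86°) = -11.88°

At ω = 349 rad/s:
zero (1 + j349·0.01) = 1 + j3.49 → |·| ≈ 3.6304, ∠ ≈ 74.01°
pole (1 + j349·0.0125) = 1 + j4.3625 → |·| ≈ 4.4756, ∠ ≈ 77.09°
pole (1 + j349·0.004) = 1 + j1.396 → |·| ≈ 1.7172, ∠ ≈ 54.38°
pole (1 + j349·0.002) = 1 + j0.698 → |·| ≈ 1.2195, ∠ ≈ 34.92°
|L| = 0.002 · 3.6304 / (4.4756 · 1.7172 · 1.2195) ≈ 0.00077469
Gain = 20 log₁₀(0.00077469) ≈ -62.22 dB
∠L = (74.01°) − (77.09° + 54.38° + 34.92°) = -92.38°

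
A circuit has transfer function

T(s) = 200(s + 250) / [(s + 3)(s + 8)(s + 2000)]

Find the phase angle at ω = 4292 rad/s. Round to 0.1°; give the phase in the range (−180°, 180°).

-158.2°

At s = jω = j4292:
zero (s+250): 250 + j4292 → |·| = √(250²+4292²) = √18483764 ≈ 4299.3, ∠ = arctan(4292/250) ≈ 86.67°
pole (s+3): 3 + j4292 → |·| = √(3²+4292²) = √18421273 ≈ 4292, ∠ = arctan(4292/3) ≈ 89.96°
pole (s+8): 8 + j4292 → |·| = √(8²+4292²) = √18421328 ≈ 4292, ∠ = arctan(4292/8) ≈ 89.89°
pole (s+2000): 2000 + j4292 → |·| = √(2000²+4292²) = √22421264 ≈ 4735.1, ∠ = arctan(4292/2000) ≈ 65.02°
∠T = 86.67° − 244.87° = -158.20°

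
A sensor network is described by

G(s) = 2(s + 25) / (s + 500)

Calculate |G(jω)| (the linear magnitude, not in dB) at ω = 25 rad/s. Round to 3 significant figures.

At s = jω = j25:
zero (s+25): 25 + j25 → |·| = √(25²+25²) = √1250 ≈ 35.355, ∠ = arctan(25/25) ≈ 45.00°
pole (s+500): 500 + j25 → |·| = √(500²+25²) = √250625 ≈ 500.62, ∠ = arctan(25/500) ≈ 2.86°
|G| = 2 · 35.355 / 500.62 ≈ 0.14124

0.141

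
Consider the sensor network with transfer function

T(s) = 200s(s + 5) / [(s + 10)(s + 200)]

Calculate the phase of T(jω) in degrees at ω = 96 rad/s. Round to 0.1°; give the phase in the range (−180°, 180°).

At s = jω = j96:
zero (s+5): 5 + j96 → |·| = √(5²+96²) = √9241 ≈ 96.13, ∠ = arctan(96/5) ≈ 87.02°
zero at origin: s = j96 → |·| = 96, ∠ = 90.00°
pole (s+10): 10 + j96 → |·| = √(10²+96²) = √9316 ≈ 96.519, ∠ = arctan(96/10) ≈ 84.05°
pole (s+200): 200 + j96 → |·| = √(200²+96²) = √49216 ≈ 221.85, ∠ = arctan(96/200) ≈ 25.64°
∠T = 177.02° − 109.69° = 67.33°

67.3°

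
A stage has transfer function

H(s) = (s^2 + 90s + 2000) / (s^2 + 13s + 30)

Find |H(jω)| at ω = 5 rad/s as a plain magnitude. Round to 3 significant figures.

Substitute s = j5:
Numerator: (j5)^2 + 90(j5) + 2000 = 1975 + j450
Denominator: (j5)^2 + 13(j5) + 30 = 5 + j65
|N| = √(1975² + 450²) ≈ 2025.6, ∠N ≈ 12.84°
|D| = √(5² + 65²) ≈ 65.192, ∠D ≈ 85.60°
|H| = 2025.6 / 65.192 ≈ 31.071

31.1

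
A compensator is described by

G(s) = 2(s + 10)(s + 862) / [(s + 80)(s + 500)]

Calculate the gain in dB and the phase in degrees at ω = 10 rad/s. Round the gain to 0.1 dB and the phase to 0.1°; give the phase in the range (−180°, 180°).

At s = jω = j10:
zero (s+10): 10 + j10 → |·| = √(10²+10²) = √200 ≈ 14.142, ∠ = arctan(10/10) ≈ 45.00°
zero (s+862): 862 + j10 → |·| = √(862²+10²) = √743144 ≈ 862.06, ∠ = arctan(10/862) ≈ 0.66°
pole (s+80): 80 + j10 → |·| = √(80²+10²) = √6500 ≈ 80.623, ∠ = arctan(10/80) ≈ 7.13°
pole (s+500): 500 + j10 → |·| = √(500²+10²) = √250100 ≈ 500.1, ∠ = arctan(10/500) ≈ 1.15°
|G| = 2 · 12191 / 40320 ≈ 0.60471
Gain = 20 log₁₀(0.60471) ≈ -4.37 dB
∠G = 45.66° − 8.28° = 37.38°

-4.4 dB, 37.4°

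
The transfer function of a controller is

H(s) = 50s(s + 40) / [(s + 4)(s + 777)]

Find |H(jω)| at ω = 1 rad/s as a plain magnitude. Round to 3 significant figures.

0.624

At s = jω = j1:
zero (s+40): 40 + j1 → |·| = √(40²+1²) = √1601 ≈ 40.012, ∠ = arctan(1/40) ≈ 1.43°
zero at origin: s = j1 → |·| = 1, ∠ = 90.00°
pole (s+4): 4 + j1 → |·| = √(4²+1²) = √17 ≈ 4.1231, ∠ = arctan(1/4) ≈ 14.04°
pole (s+777): 777 + j1 → |·| = √(777²+1²) = √603730 ≈ 777, ∠ = arctan(1/777) ≈ 0.07°
|H| = 50 · 40.012 / 3203.6 ≈ 0.62448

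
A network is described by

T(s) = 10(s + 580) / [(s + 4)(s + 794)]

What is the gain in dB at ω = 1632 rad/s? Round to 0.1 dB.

-44.7 dB

At s = jω = j1632:
zero (s+580): 580 + j1632 → |·| = √(580²+1632²) = √2999824 ≈ 1732, ∠ = arctan(1632/580) ≈ 70.44°
pole (s+4): 4 + j1632 → |·| = √(4²+1632²) = √2663440 ≈ 1632, ∠ = arctan(1632/4) ≈ 89.86°
pole (s+794): 794 + j1632 → |·| = √(794²+1632²) = √3293860 ≈ 1814.9, ∠ = arctan(1632/794) ≈ 64.06°
|T| = 10 · 1732 / 2.9619e+06 ≈ 0.0058476
Gain = 20 log₁₀(0.0058476) ≈ -44.66 dB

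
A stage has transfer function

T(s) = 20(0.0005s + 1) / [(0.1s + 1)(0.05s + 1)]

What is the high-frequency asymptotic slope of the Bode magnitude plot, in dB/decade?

Each pole contributes −20 dB/decade at high frequency; each zero contributes +20 dB/decade.
Net: 1 zero(s) − 2 pole(s) → -20 dB/decade.

-20 dB/decade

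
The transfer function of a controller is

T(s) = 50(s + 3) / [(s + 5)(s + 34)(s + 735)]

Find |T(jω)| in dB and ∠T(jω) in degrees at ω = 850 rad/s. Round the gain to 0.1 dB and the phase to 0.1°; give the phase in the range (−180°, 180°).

-85.6 dB, -136.7°

At s = jω = j850:
zero (s+3): 3 + j850 → |·| = √(3²+850²) = √722509 ≈ 850.01, ∠ = arctan(850/3) ≈ 89.80°
pole (s+5): 5 + j850 → |·| = √(5²+850²) = √722525 ≈ 850.01, ∠ = arctan(850/5) ≈ 89.66°
pole (s+34): 34 + j850 → |·| = √(34²+850²) = √723656 ≈ 850.68, ∠ = arctan(850/34) ≈ 87.71°
pole (s+735): 735 + j850 → |·| = √(735²+850²) = √1262725 ≈ 1123.7, ∠ = arctan(850/735) ≈ 49.15°
|T| = 50 · 850.01 / 8.1253e+08 ≈ 5.2306e-05
Gain = 20 log₁₀(5.2306e-05) ≈ -85.63 dB
∠T = 89.80° − 226.52° = -136.72°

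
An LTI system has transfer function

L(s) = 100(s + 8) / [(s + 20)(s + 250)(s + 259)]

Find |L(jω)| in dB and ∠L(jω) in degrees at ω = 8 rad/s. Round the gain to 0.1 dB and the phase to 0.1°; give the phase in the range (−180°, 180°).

-61.8 dB, 19.6°

At s = jω = j8:
zero (s+8): 8 + j8 → |·| = √(8²+8²) = √128 ≈ 11.314, ∠ = arctan(8/8) ≈ 45.00°
pole (s+20): 20 + j8 → |·| = √(20²+8²) = √464 ≈ 21.541, ∠ = arctan(8/20) ≈ 21.80°
pole (s+250): 250 + j8 → |·| = √(250²+8²) = √62564 ≈ 250.13, ∠ = arctan(8/250) ≈ 1.83°
pole (s+259): 259 + j8 → |·| = √(259²+8²) = √67145 ≈ 259.12, ∠ = arctan(8/259) ≈ 1.77°
|L| = 100 · 11.314 / 1.3962e+06 ≈ 0.00081034
Gain = 20 log₁₀(0.00081034) ≈ -61.83 dB
∠L = 45.00° − 25.40° = 19.60°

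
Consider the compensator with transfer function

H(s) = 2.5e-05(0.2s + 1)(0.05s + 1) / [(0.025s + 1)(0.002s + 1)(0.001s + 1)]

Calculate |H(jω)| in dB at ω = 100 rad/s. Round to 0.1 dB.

-60.7 dB

At ω = 100 rad/s:
zero (1 + j100·0.2) = 1 + j20 → |·| ≈ 20.025, ∠ ≈ 87.14°
zero (1 + j100·0.05) = 1 + j5 → |·| ≈ 5.099, ∠ ≈ 78.69°
pole (1 + j100·0.025) = 1 + j2.5 → |·| ≈ 2.6926, ∠ ≈ 68.20°
pole (1 + j100·0.002) = 1 + j0.2 → |·| ≈ 1.0198, ∠ ≈ 11.31°
pole (1 + j100·0.001) = 1 + j0.1 → |·| ≈ 1.005, ∠ ≈ 5.71°
|H| = 2.5e-05 · 20.025 · 5.099 / (2.6926 · 1.0198 · 1.005) ≈ 0.00092501
Gain = 20 log₁₀(0.00092501) ≈ -60.68 dB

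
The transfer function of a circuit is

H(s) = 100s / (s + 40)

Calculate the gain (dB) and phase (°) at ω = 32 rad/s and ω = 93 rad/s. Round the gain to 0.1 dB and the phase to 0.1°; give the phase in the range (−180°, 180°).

At s = jω = j32:
zero at origin: s = j32 → |·| = 32, ∠ = 90.00°
pole (s+40): 40 + j32 → |·| = √(40²+32²) = √2624 ≈ 51.225, ∠ = arctan(32/40) ≈ 38.66°
|H| = 100 · 32 / 51.225 ≈ 62.469
Gain = 20 log₁₀(62.469) ≈ 35.91 dB
∠H = 90.00° − 38.66° = 51.34°

At s = jω = j93:
zero at origin: s = j93 → |·| = 93, ∠ = 90.00°
pole (s+40): 40 + j93 → |·| = √(40²+93²) = √10249 ≈ 101.24, ∠ = arctan(93/40) ≈ 66.73°
|H| = 100 · 93 / 101.24 ≈ 91.861
Gain = 20 log₁₀(91.861) ≈ 39.26 dB
∠H = 90.00° − 66.73° = 23.27°

ω = 32: 35.9 dB, 51.3°; ω = 93: 39.3 dB, 23.3°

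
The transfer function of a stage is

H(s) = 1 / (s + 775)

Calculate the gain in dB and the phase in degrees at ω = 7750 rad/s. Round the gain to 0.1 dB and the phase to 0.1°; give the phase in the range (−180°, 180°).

-77.8 dB, -84.3°

Substitute s = j7750:
Numerator: 1 = 1 + j0
Denominator: (j7750) + 775 = 775 + j7750
|N| = √(1² + 0²) ≈ 1, ∠N ≈ 0.00°
|D| = √(775² + 7750²) ≈ 7788.7, ∠D ≈ 84.29°
|H| = 1 / 7788.7 ≈ 0.00012839
Gain = 20 log₁₀(0.00012839) ≈ -77.83 dB
∠H = 0.00° − 84.29° = -84.29°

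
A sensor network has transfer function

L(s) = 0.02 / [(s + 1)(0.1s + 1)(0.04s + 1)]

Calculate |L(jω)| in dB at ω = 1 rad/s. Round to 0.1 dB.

-37.0 dB

At ω = 1 rad/s:
pole (1 + j1·1) = 1 + j1 → |·| ≈ 1.4142, ∠ ≈ 45.00°
pole (1 + j1·0.1) = 1 + j0.1 → |·| ≈ 1.005, ∠ ≈ 5.71°
pole (1 + j1·0.04) = 1 + j0.04 → |·| ≈ 1.0008, ∠ ≈ 2.29°
|L| = 0.02 · 1 / (1.4142 · 1.005 · 1.0008) ≈ 0.014061
Gain = 20 log₁₀(0.014061) ≈ -37.04 dB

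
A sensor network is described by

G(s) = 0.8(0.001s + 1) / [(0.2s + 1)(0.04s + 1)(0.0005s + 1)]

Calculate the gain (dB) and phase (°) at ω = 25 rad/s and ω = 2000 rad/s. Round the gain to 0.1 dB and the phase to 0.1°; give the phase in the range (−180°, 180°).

At ω = 25 rad/s:
zero (1 + j25·0.001) = 1 + j0.025 → |·| ≈ 1.0003, ∠ ≈ 1.43°
pole (1 + j25·0.2) = 1 + j5 → |·| ≈ 5.099, ∠ ≈ 78.69°
pole (1 + j25·0.04) = 1 + j1 → |·| ≈ 1.4142, ∠ ≈ 45.00°
pole (1 + j25·0.0005) = 1 + j0.0125 → |·| ≈ 1.0001, ∠ ≈ 0.72°
|G| = 0.8 · 1.0003 / (5.099 · 1.4142 · 1.0001) ≈ 0.11096
Gain = 20 log₁₀(0.11096) ≈ -19.10 dB
∠G = (1.43°) − (78.69° + 45.00° + 0.72°) = -122.98°

At ω = 2000 rad/s:
zero (1 + j2000·0.001) = 1 + j2 → |·| ≈ 2.2361, ∠ ≈ 63.43°
pole (1 + j2000·0.2) = 1 + j400 → |·| ≈ 400, ∠ ≈ 89.86°
pole (1 + j2000·0.04) = 1 + j80 → |·| ≈ 80.006, ∠ ≈ 89.28°
pole (1 + j2000·0.0005) = 1 + j1 → |·| ≈ 1.4142, ∠ ≈ 45.00°
|G| = 0.8 · 2.2361 / (400 · 80.006 · 1.4142) ≈ 3.9526e-05
Gain = 20 log₁₀(3.9526e-05) ≈ -88.06 dB
∠G = (63.43°) − (89.86° + 89.28° + 45.00°) = -160.71°

ω = 25: -19.1 dB, -123.0°; ω = 2000: -88.1 dB, -160.7°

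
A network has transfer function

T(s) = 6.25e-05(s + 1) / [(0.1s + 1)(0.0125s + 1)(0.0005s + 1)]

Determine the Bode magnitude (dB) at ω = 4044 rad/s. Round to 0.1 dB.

At ω = 4044 rad/s:
zero (1 + j4044·1) = 1 + j4044 → |·| ≈ 4044, ∠ ≈ 89.99°
pole (1 + j4044·0.1) = 1 + j404.4 → |·| ≈ 404.4, ∠ ≈ 89.86°
pole (1 + j4044·0.0125) = 1 + j50.55 → |·| ≈ 50.56, ∠ ≈ 88.87°
pole (1 + j4044·0.0005) = 1 + j2.022 → |·| ≈ 2.2558, ∠ ≈ 63.68°
|T| = 6.25e-05 · 4044 / (404.4 · 50.56 · 2.2558) ≈ 5.4799e-06
Gain = 20 log₁₀(5.4799e-06) ≈ -105.22 dB

-105.2 dB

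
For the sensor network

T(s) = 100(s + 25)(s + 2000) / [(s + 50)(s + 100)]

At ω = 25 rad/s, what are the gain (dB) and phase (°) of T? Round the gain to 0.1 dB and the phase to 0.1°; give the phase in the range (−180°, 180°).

61.8 dB, 5.1°

At s = jω = j25:
zero (s+25): 25 + j25 → |·| = √(25²+25²) = √1250 ≈ 35.355, ∠ = arctan(25/25) ≈ 45.00°
zero (s+2000): 2000 + j25 → |·| = √(2000²+25²) = √4000625 ≈ 2000.2, ∠ = arctan(25/2000) ≈ 0.72°
pole (s+50): 50 + j25 → |·| = √(50²+25²) = √3125 ≈ 55.902, ∠ = arctan(25/50) ≈ 26.57°
pole (s+100): 100 + j25 → |·| = √(100²+25²) = √10625 ≈ 103.08, ∠ = arctan(25/100) ≈ 14.04°
|T| = 100 · 70717 / 5762.4 ≈ 1227.2
Gain = 20 log₁₀(1227.2) ≈ 61.78 dB
∠T = 45.72° − 40.61° = 5.11°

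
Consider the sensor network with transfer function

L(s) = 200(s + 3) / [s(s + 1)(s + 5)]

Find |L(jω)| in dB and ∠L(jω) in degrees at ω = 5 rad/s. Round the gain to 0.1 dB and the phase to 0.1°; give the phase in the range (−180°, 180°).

At s = jω = j5:
zero (s+3): 3 + j5 → |·| = √(3²+5²) = √34 ≈ 5.831, ∠ = arctan(5/3) ≈ 59.04°
pole (s+1): 1 + j5 → |·| = √(1²+5²) = √26 ≈ 5.099, ∠ = arctan(5/1) ≈ 78.69°
pole (s+5): 5 + j5 → |·| = √(5²+5²) = √50 ≈ 7.0711, ∠ = arctan(5/5) ≈ 45.00°
pole at origin: |s| = 5, ∠ = 90.00° (in denominator)
|L| = 200 · 5.831 / 180.28 ≈ 6.4688
Gain = 20 log₁₀(6.4688) ≈ 16.22 dB
∠L = 59.04° − 213.69° = -154.65°

16.2 dB, -154.7°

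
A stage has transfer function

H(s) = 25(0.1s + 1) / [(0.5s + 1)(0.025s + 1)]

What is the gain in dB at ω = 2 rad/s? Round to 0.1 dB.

At ω = 2 rad/s:
zero (1 + j2·0.1) = 1 + j0.2 → |·| ≈ 1.0198, ∠ ≈ 11.31°
pole (1 + j2·0.5) = 1 + j1 → |·| ≈ 1.4142, ∠ ≈ 45.00°
pole (1 + j2·0.025) = 1 + j0.05 → |·| ≈ 1.0012, ∠ ≈ 2.86°
|H| = 25 · 1.0198 / (1.4142 · 1.0012) ≈ 18.006
Gain = 20 log₁₀(18.006) ≈ 25.11 dB

25.1 dB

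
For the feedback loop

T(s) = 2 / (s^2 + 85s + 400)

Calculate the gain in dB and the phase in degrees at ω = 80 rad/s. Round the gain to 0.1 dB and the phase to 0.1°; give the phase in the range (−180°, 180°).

-73.1 dB, -131.4°

Substitute s = j80:
Numerator: 2 = 2 + j0
Denominator: (j80)^2 + 85(j80) + 400 = -6000 + j6800
|N| = √(2² + 0²) ≈ 2, ∠N ≈ 0.00°
|D| = √(6000² + 6800²) ≈ 9068.6, ∠D ≈ 131.42°
|T| = 2 / 9068.6 ≈ 0.00022054
Gain = 20 log₁₀(0.00022054) ≈ -73.13 dB
∠T = 0.00° − 131.42° = -131.42°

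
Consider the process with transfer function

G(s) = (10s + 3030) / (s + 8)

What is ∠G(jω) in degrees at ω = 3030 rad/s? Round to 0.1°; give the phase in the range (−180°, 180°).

-5.6°

Substitute s = j3030:
Numerator: 10(j3030) + 3030 = 3030 + j30300
Denominator: (j3030) + 8 = 8 + j3030
|N| = √(3030² + 30300²) ≈ 30451, ∠N ≈ 84.29°
|D| = √(8² + 3030²) ≈ 3030, ∠D ≈ 89.85°
∠G = 84.29° − 89.85° = -5.56°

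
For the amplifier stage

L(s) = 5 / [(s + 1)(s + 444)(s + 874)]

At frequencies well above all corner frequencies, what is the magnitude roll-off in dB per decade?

-60 dB/decade

Each pole contributes −20 dB/decade at high frequency; each zero contributes +20 dB/decade.
Net: 0 zero(s) − 3 pole(s) → -60 dB/decade.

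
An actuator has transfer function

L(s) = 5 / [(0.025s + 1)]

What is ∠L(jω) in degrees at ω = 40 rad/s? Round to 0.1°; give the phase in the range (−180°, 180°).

-45.0°

At ω = 40 rad/s:
pole (1 + j40·0.025) = 1 + j1 → |·| ≈ 1.4142, ∠ ≈ 45.00°
∠L = (0°) − (45.00°) = -45.00°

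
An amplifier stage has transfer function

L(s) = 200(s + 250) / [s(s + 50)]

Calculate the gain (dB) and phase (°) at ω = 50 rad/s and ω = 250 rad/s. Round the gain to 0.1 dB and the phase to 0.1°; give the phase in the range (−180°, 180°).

ω = 50: 23.2 dB, -123.7°; ω = 250: 0.9 dB, -123.7°

At s = jω = j50:
zero (s+250): 250 + j50 → |·| = √(250²+50²) = √65000 ≈ 254.95, ∠ = arctan(50/250) ≈ 11.31°
pole (s+50): 50 + j50 → |·| = √(50²+50²) = √5000 ≈ 70.711, ∠ = arctan(50/50) ≈ 45.00°
pole at origin: |s| = 50, ∠ = 90.00° (in denominator)
|L| = 200 · 254.95 / 3535.5 ≈ 14.422
Gain = 20 log₁₀(14.422) ≈ 23.18 dB
∠L = 11.31° − 135.00° = -123.69°

At s = jω = j250:
zero (s+250): 250 + j250 → |·| = √(250²+250²) = √125000 ≈ 353.55, ∠ = arctan(250/250) ≈ 45.00°
pole (s+50): 50 + j250 → |·| = √(50²+250²) = √65000 ≈ 254.95, ∠ = arctan(250/50) ≈ 78.69°
pole at origin: |s| = 250, ∠ = 90.00° (in denominator)
|L| = 200 · 353.55 / 63738 ≈ 1.1094
Gain = 20 log₁₀(1.1094) ≈ 0.90 dB
∠L = 45.00° − 168.69° = -123.69°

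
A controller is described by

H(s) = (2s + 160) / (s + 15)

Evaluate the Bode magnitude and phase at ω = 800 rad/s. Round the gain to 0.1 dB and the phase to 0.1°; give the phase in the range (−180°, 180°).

Substitute s = j800:
Numerator: 2(j800) + 160 = 160 + j1600
Denominator: (j800) + 15 = 15 + j800
|N| = √(160² + 1600²) ≈ 1608, ∠N ≈ 84.29°
|D| = √(15² + 800²) ≈ 800.14, ∠D ≈ 88.93°
|H| = 1608 / 800.14 ≈ 2.0096
Gain = 20 log₁₀(2.0096) ≈ 6.06 dB
∠H = 84.29° − 88.93° = -4.64°

6.1 dB, -4.6°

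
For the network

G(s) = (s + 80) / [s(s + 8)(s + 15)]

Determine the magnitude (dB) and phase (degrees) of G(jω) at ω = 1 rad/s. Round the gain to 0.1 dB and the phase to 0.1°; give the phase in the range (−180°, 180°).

At s = jω = j1:
zero (s+80): 80 + j1 → |·| = √(80²+1²) = √6401 ≈ 80.006, ∠ = arctan(1/80) ≈ 0.72°
pole (s+8): 8 + j1 → |·| = √(8²+1²) = √65 ≈ 8.0623, ∠ = arctan(1/8) ≈ 7.13°
pole (s+15): 15 + j1 → |·| = √(15²+1²) = √226 ≈ 15.033, ∠ = arctan(1/15) ≈ 3.81°
pole at origin: |s| = 1, ∠ = 90.00° (in denominator)
|G| = 1 · 80.006 / 121.2 ≈ 0.66012
Gain = 20 log₁₀(0.66012) ≈ -3.61 dB
∠G = 0.72° − 100.94° = -100.22°

-3.6 dB, -100.2°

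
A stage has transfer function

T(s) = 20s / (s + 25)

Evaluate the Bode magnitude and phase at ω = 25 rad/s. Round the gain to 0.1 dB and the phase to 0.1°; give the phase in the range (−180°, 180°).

23.0 dB, 45.0°

At s = jω = j25:
zero at origin: s = j25 → |·| = 25, ∠ = 90.00°
pole (s+25): 25 + j25 → |·| = √(25²+25²) = √1250 ≈ 35.355, ∠ = arctan(25/25) ≈ 45.00°
|T| = 20 · 25 / 35.355 ≈ 14.142
Gain = 20 log₁₀(14.142) ≈ 23.01 dB
∠T = 90.00° − 45.00° = 45.00°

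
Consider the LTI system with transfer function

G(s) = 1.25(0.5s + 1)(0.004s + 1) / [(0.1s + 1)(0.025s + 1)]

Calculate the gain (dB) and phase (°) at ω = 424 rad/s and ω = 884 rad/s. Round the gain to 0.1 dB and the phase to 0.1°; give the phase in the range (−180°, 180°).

At ω = 424 rad/s:
zero (1 + j424·0.5) = 1 + j212 → |·| ≈ 212, ∠ ≈ 89.73°
zero (1 + j424·0.004) = 1 + j1.696 → |·| ≈ 1.9689, ∠ ≈ 59.48°
pole (1 + j424·0.1) = 1 + j42.4 → |·| ≈ 42.412, ∠ ≈ 88.65°
pole (1 + j424·0.025) = 1 + j10.6 → |·| ≈ 10.647, ∠ ≈ 84.61°
|G| = 1.25 · 212 · 1.9689 / (42.412 · 10.647) ≈ 1.1555
Gain = 20 log₁₀(1.1555) ≈ 1.26 dB
∠G = (89.73° + 59.48°) − (88.65° + 84.61°) = -24.05°

At ω = 884 rad/s:
zero (1 + j884·0.5) = 1 + j442 → |·| ≈ 442, ∠ ≈ 89.87°
zero (1 + j884·0.004) = 1 + j3.536 → |·| ≈ 3.6747, ∠ ≈ 74.21°
pole (1 + j884·0.1) = 1 + j88.4 → |·| ≈ 88.406, ∠ ≈ 89.35°
pole (1 + j884·0.025) = 1 + j22.1 → |·| ≈ 22.123, ∠ ≈ 87.41°
|G| = 1.25 · 442 · 3.6747 / (88.406 · 22.123) ≈ 1.0381
Gain = 20 log₁₀(1.0381) ≈ 0.32 dB
∠G = (89.87° + 74.21°) − (89.35° + 87.41°) = -12.68°

ω = 424: 1.3 dB, -24.1°; ω = 884: 0.3 dB, -12.7°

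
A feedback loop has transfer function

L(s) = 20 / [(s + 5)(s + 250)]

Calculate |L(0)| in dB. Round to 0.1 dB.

-35.9 dB

L(0) = 20 / (5·250) = 0.016
20 log₁₀(0.016) ≈ -35.92 dB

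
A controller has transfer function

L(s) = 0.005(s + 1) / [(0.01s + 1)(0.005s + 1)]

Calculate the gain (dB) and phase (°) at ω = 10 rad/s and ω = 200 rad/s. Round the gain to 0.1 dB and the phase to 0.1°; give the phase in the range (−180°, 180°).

ω = 10: -26.0 dB, 75.7°; ω = 200: -10.0 dB, -18.7°

At ω = 10 rad/s:
zero (1 + j10·1) = 1 + j10 → |·| ≈ 10.05, ∠ ≈ 84.29°
pole (1 + j10·0.01) = 1 + j0.1 → |·| ≈ 1.005, ∠ ≈ 5.71°
pole (1 + j10·0.005) = 1 + j0.05 → |·| ≈ 1.0012, ∠ ≈ 2.86°
|L| = 0.005 · 10.05 / (1.005 · 1.0012) ≈ 0.04994
Gain = 20 log₁₀(0.04994) ≈ -26.03 dB
∠L = (84.29°) − (5.71° + 2.86°) = 75.72°

At ω = 200 rad/s:
zero (1 + j200·1) = 1 + j200 → |·| ≈ 200, ∠ ≈ 89.71°
pole (1 + j200·0.01) = 1 + j2 → |·| ≈ 2.2361, ∠ ≈ 63.43°
pole (1 + j200·0.005) = 1 + j1 → |·| ≈ 1.4142, ∠ ≈ 45.00°
|L| = 0.005 · 200 / (2.2361 · 1.4142) ≈ 0.31623
Gain = 20 log₁₀(0.31623) ≈ -10.00 dB
∠L = (89.71°) − (63.43° + 45.00°) = -18.72°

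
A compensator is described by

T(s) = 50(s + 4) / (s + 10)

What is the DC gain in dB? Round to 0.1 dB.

26.0 dB

T(0) = 50·4 / (10) = 20
20 log₁₀(20) ≈ 26.02 dB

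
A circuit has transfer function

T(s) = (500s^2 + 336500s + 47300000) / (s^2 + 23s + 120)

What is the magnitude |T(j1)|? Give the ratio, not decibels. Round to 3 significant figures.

Substitute s = j1:
Numerator: 500(j1)^2 + 336500(j1) + 47300000 = 47299500 + j336500
Denominator: (j1)^2 + 23(j1) + 120 = 119 + j23
|N| = √(47299500² + 336500²) ≈ 4.7301e+07, ∠N ≈ 0.41°
|D| = √(119² + 23²) ≈ 121.2, ∠D ≈ 10.94°
|T| = 4.7301e+07 / 121.2 ≈ 3.9027e+05

3.90e+05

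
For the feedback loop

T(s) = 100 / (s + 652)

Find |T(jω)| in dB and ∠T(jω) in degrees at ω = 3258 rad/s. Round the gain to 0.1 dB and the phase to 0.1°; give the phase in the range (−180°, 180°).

At s = jω = j3258:
pole (s+652): 652 + j3258 → |·| = √(652²+3258²) = √11039668 ≈ 3322.6, ∠ = arctan(3258/652) ≈ 78.68°
|T| = 100 / 3322.6 ≈ 0.030097
Gain = 20 log₁₀(0.030097) ≈ -30.43 dB
∠T = 0.00° − 78.68° = -78.68°

-30.4 dB, -78.7°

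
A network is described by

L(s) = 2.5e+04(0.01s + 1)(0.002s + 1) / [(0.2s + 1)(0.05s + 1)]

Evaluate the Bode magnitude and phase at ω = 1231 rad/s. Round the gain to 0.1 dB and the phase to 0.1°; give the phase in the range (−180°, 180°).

34.7 dB, -25.6°

At ω = 1231 rad/s:
zero (1 + j1231·0.01) = 1 + j12.31 → |·| ≈ 12.351, ∠ ≈ 85.36°
zero (1 + j1231·0.002) = 1 + j2.462 → |·| ≈ 2.6573, ∠ ≈ 67.89°
pole (1 + j1231·0.2) = 1 + j246.2 → |·| ≈ 246.2, ∠ ≈ 89.77°
pole (1 + j1231·0.05) = 1 + j61.55 → |·| ≈ 61.558, ∠ ≈ 89.07°
|L| = 2.5e+04 · 12.351 · 2.6573 / (246.2 · 61.558) ≈ 54.139
Gain = 20 log₁₀(54.139) ≈ 34.67 dB
∠L = (85.36° + 67.89°) − (89.77° + 89.07°) = -25.59°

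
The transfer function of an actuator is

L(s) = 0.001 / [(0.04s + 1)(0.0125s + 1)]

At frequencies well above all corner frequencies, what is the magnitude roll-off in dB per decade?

-40 dB/decade

Each pole contributes −20 dB/decade at high frequency; each zero contributes +20 dB/decade.
Net: 0 zero(s) − 2 pole(s) → -40 dB/decade.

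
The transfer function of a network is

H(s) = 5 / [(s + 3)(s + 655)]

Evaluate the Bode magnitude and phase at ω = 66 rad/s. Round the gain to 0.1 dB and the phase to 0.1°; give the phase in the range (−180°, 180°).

At s = jω = j66:
pole (s+3): 3 + j66 → |·| = √(3²+66²) = √4365 ≈ 66.068, ∠ = arctan(66/3) ≈ 87.40°
pole (s+655): 655 + j66 → |·| = √(655²+66²) = √433381 ≈ 658.32, ∠ = arctan(66/655) ≈ 5.75°
|H| = 5 / 43494 ≈ 0.00011496
Gain = 20 log₁₀(0.00011496) ≈ -78.79 dB
∠H = 0.00° − 93.15° = -93.15°

-78.8 dB, -93.2°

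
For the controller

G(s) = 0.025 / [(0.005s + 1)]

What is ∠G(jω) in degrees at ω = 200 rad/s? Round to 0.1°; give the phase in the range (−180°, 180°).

-45.0°

At ω = 200 rad/s:
pole (1 + j200·0.005) = 1 + j1 → |·| ≈ 1.4142, ∠ ≈ 45.00°
∠G = (0°) − (45.00°) = -45.00°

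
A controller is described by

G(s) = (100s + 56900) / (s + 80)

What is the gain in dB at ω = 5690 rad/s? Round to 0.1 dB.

40.0 dB

Substitute s = j5690:
Numerator: 100(j5690) + 56900 = 56900 + j569000
Denominator: (j5690) + 80 = 80 + j5690
|N| = √(56900² + 569000²) ≈ 5.7184e+05, ∠N ≈ 84.29°
|D| = √(80² + 5690²) ≈ 5690.6, ∠D ≈ 89.19°
|G| = 5.7184e+05 / 5690.6 ≈ 100.49
Gain = 20 log₁₀(100.49) ≈ 40.04 dB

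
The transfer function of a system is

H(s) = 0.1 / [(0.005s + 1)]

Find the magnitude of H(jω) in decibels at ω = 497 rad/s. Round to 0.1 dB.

-28.6 dB

At ω = 497 rad/s:
pole (1 + j497·0.005) = 1 + j2.485 → |·| ≈ 2.6787, ∠ ≈ 68.08°
|H| = 0.1 · 1 / (2.6787) ≈ 0.037332
Gain = 20 log₁₀(0.037332) ≈ -28.56 dB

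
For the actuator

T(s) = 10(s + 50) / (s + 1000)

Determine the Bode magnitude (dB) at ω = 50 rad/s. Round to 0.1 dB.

-3.0 dB

At s = jω = j50:
zero (s+50): 50 + j50 → |·| = √(50²+50²) = √5000 ≈ 70.711, ∠ = arctan(50/50) ≈ 45.00°
pole (s+1000): 1000 + j50 → |·| = √(1000²+50²) = √1002500 ≈ 1001.2, ∠ = arctan(50/1000) ≈ 2.86°
|T| = 10 · 70.711 / 1001.2 ≈ 0.70626
Gain = 20 log₁₀(0.70626) ≈ -3.02 dB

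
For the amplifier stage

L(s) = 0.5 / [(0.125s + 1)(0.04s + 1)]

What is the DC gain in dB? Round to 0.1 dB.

-6.0 dB

L(0) = 0.5 · 1 / 1 = 0.5
20 log₁₀(0.5) ≈ -6.02 dB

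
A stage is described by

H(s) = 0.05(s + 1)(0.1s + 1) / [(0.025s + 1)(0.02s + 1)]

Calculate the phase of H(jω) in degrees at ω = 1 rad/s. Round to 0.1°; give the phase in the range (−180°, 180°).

At ω = 1 rad/s:
zero (1 + j1·1) = 1 + j1 → |·| ≈ 1.4142, ∠ ≈ 45.00°
zero (1 + j1·0.1) = 1 + j0.1 → |·| ≈ 1.005, ∠ ≈ 5.71°
pole (1 + j1·0.025) = 1 + j0.025 → |·| ≈ 1.0003, ∠ ≈ 1.43°
pole (1 + j1·0.02) = 1 + j0.02 → |·| ≈ 1.0002, ∠ ≈ 1.15°
∠H = (45.00° + 5.71°) − (1.43° + 1.15°) = 48.13°

48.1°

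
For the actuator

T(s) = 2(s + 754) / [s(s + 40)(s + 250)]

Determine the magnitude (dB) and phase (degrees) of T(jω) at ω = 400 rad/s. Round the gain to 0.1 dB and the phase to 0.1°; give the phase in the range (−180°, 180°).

-93.0 dB, 155.7°

At s = jω = j400:
zero (s+754): 754 + j400 → |·| = √(754²+400²) = √728516 ≈ 853.53, ∠ = arctan(400/754) ≈ 27.95°
pole (s+40): 40 + j400 → |·| = √(40²+400²) = √161600 ≈ 402, ∠ = arctan(400/40) ≈ 84.29°
pole (s+250): 250 + j400 → |·| = √(250²+400²) = √222500 ≈ 471.7, ∠ = arctan(400/250) ≈ 57.99°
pole at origin: |s| = 400, ∠ = 90.00° (in denominator)
|T| = 2 · 853.53 / 7.5849e+07 ≈ 2.2506e-05
Gain = 20 log₁₀(2.2506e-05) ≈ -92.95 dB
∠T = 27.95° − 232.28° = -204.33° ≡ 155.67° (principal value)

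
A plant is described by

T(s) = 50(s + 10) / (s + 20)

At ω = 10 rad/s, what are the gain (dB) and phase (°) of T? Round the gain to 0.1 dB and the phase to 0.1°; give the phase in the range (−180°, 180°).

30.0 dB, 18.4°

At s = jω = j10:
zero (s+10): 10 + j10 → |·| = √(10²+10²) = √200 ≈ 14.142, ∠ = arctan(10/10) ≈ 45.00°
pole (s+20): 20 + j10 → |·| = √(20²+10²) = √500 ≈ 22.361, ∠ = arctan(10/20) ≈ 26.57°
|T| = 50 · 14.142 / 22.361 ≈ 31.622
Gain = 20 log₁₀(31.622) ≈ 30.00 dB
∠T = 45.00° − 26.57° = 18.43°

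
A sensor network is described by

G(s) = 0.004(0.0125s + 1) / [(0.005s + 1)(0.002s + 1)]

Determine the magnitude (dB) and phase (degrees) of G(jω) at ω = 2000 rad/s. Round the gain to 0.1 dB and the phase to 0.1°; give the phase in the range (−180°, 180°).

At ω = 2000 rad/s:
zero (1 + j2000·0.0125) = 1 + j25 → |·| ≈ 25.02, ∠ ≈ 87.71°
pole (1 + j2000·0.005) = 1 + j10 → |·| ≈ 10.05, ∠ ≈ 84.29°
pole (1 + j2000·0.002) = 1 + j4 → |·| ≈ 4.1231, ∠ ≈ 75.96°
|G| = 0.004 · 25.02 / (10.05 · 4.1231) ≈ 0.0024152
Gain = 20 log₁₀(0.0024152) ≈ -52.34 dB
∠G = (87.71°) − (84.29° + 75.96°) = -72.54°

-52.3 dB, -72.5°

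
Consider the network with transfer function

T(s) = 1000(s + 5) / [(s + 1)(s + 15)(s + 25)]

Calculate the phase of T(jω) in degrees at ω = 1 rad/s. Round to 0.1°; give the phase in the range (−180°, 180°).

At s = jω = j1:
zero (s+5): 5 + j1 → |·| = √(5²+1²) = √26 ≈ 5.099, ∠ = arctan(1/5) ≈ 11.31°
pole (s+1): 1 + j1 → |·| = √(1²+1²) = √2 ≈ 1.4142, ∠ = arctan(1/1) ≈ 45.00°
pole (s+15): 15 + j1 → |·| = √(15²+1²) = √226 ≈ 15.033, ∠ = arctan(1/15) ≈ 3.81°
pole (s+25): 25 + j1 → |·| = √(25²+1²) = √626 ≈ 25.02, ∠ = arctan(1/25) ≈ 2.29°
∠T = 11.31° − 51.10° = -39.79°

-39.8°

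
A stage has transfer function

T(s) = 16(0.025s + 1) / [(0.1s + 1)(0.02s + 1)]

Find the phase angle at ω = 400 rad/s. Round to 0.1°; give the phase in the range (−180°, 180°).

-87.2°

At ω = 400 rad/s:
zero (1 + j400·0.025) = 1 + j10 → |·| ≈ 10.05, ∠ ≈ 84.29°
pole (1 + j400·0.1) = 1 + j40 → |·| ≈ 40.012, ∠ ≈ 88.57°
pole (1 + j400·0.02) = 1 + j8 → |·| ≈ 8.0623, ∠ ≈ 82.87°
∠T = (84.29°) − (88.57° + 82.87°) = -87.15°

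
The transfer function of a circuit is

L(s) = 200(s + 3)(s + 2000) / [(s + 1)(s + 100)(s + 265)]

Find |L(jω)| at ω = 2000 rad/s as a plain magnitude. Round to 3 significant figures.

0.140

At s = jω = j2000:
zero (s+3): 3 + j2000 → |·| = √(3²+2000²) = √4000009 ≈ 2000, ∠ = arctan(2000/3) ≈ 89.91°
zero (s+2000): 2000 + j2000 → |·| = √(2000²+2000²) = √8000000 ≈ 2828.4, ∠ = arctan(2000/2000) ≈ 45.00°
pole (s+1): 1 + j2000 → |·| = √(1²+2000²) = √4000001 ≈ 2000, ∠ = arctan(2000/1) ≈ 89.97°
pole (s+100): 100 + j2000 → |·| = √(100²+2000²) = √4010000 ≈ 2002.5, ∠ = arctan(2000/100) ≈ 87.14°
pole (s+265): 265 + j2000 → |·| = √(265²+2000²) = √4070225 ≈ 2017.5, ∠ = arctan(2000/265) ≈ 82.45°
|L| = 200 · 5.6568e+06 / 8.0801e+09 ≈ 0.14002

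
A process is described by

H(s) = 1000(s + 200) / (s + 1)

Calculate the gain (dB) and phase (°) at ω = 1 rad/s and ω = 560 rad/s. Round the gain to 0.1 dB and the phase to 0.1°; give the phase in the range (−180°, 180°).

ω = 1: 103.0 dB, -44.7°; ω = 560: 60.5 dB, -19.6°

At s = jω = j1:
zero (s+200): 200 + j1 → |·| = √(200²+1²) = √40001 ≈ 200, ∠ = arctan(1/200) ≈ 0.29°
pole (s+1): 1 + j1 → |·| = √(1²+1²) = √2 ≈ 1.4142, ∠ = arctan(1/1) ≈ 45.00°
|H| = 1000 · 200 / 1.4142 ≈ 1.4142e+05
Gain = 20 log₁₀(1.4142e+05) ≈ 103.01 dB
∠H = 0.29° − 45.00° = -44.71°

At s = jω = j560:
zero (s+200): 200 + j560 → |·| = √(200²+560²) = √353600 ≈ 594.64, ∠ = arctan(560/200) ≈ 70.35°
pole (s+1): 1 + j560 → |·| = √(1²+560²) = √313601 ≈ 560, ∠ = arctan(560/1) ≈ 89.90°
|H| = 1000 · 594.64 / 560 ≈ 1061.9
Gain = 20 log₁₀(1061.9) ≈ 60.52 dB
∠H = 70.35° − 89.90° = -19.55°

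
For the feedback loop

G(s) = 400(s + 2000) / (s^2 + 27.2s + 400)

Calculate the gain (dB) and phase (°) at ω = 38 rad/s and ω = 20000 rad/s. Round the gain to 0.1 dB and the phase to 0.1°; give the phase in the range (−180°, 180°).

ω = 38: 54.7 dB, -134.2°; ω = 20000: -33.9 dB, -95.6°

At s = jω = j38:
zero (s+2000): 2000 + j38 → |·| = √(2000²+38²) = √4001444 ≈ 2000.4, ∠ = arctan(38/2000) ≈ 1.09°
quadratic: (j38)² + 27.2·j38 + 400 = -1044 + j1033.6 → |·| ≈ 1469.1, ∠ ≈ 135.29°
|G| = 400 · 2000.4 / 1469.1 ≈ 544.66
Gain = 20 log₁₀(544.66) ≈ 54.72 dB
∠G = 1.09° − 135.29° = -134.20°

At s = jω = j20000:
zero (s+2000): 2000 + j20000 → |·| = √(2000²+20000²) = √404000000 ≈ 20100, ∠ = arctan(20000/2000) ≈ 84.29°
quadratic: (j20000)² + 27.2·j20000 + 400 = -399999600 + j544000 → |·| ≈ 4e+08, ∠ ≈ 179.92°
|G| = 400 · 20100 / 4e+08 ≈ 0.0201
Gain = 20 log₁₀(0.0201) ≈ -33.94 dB
∠G = 84.29° − 179.92° = -95.63°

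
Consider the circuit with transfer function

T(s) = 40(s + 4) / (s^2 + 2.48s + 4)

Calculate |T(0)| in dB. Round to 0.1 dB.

32.0 dB

T(0) = 40·4 / 4 = 40
20 log₁₀(40) ≈ 32.04 dB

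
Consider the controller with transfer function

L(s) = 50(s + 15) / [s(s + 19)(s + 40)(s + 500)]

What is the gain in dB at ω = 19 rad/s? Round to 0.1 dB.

-79.4 dB

At s = jω = j19:
zero (s+15): 15 + j19 → |·| = √(15²+19²) = √586 ≈ 24.207, ∠ = arctan(19/15) ≈ 51.71°
pole (s+19): 19 + j19 → |·| = √(19²+19²) = √722 ≈ 26.87, ∠ = arctan(19/19) ≈ 45.00°
pole (s+40): 40 + j19 → |·| = √(40²+19²) = √1961 ≈ 44.283, ∠ = arctan(19/40) ≈ 25.41°
pole (s+500): 500 + j19 → |·| = √(500²+19²) = √250361 ≈ 500.36, ∠ = arctan(19/500) ≈ 2.18°
pole at origin: |s| = 19, ∠ = 90.00° (in denominator)
|L| = 50 · 24.207 / 1.1312e+07 ≈ 0.000107
Gain = 20 log₁₀(0.000107) ≈ -79.41 dB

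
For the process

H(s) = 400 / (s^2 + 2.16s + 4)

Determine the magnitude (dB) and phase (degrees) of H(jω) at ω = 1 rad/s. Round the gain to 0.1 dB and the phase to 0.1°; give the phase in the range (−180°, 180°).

At s = jω = j1:
quadratic: (j1)² + 2.16·j1 + 4 = 3 + j2.16 → |·| ≈ 3.6967, ∠ ≈ 35.75°
|H| = 400 / 3.6967 ≈ 108.2
Gain = 20 log₁₀(108.2) ≈ 40.68 dB
∠H = 0.00° − 35.75° = -35.75°

40.7 dB, -35.8°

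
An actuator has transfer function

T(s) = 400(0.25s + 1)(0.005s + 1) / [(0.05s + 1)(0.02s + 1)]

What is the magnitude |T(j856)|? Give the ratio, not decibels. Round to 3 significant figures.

At ω = 856 rad/s:
zero (1 + j856·0.25) = 1 + j214 → |·| ≈ 214, ∠ ≈ 89.73°
zero (1 + j856·0.005) = 1 + j4.28 → |·| ≈ 4.3953, ∠ ≈ 76.85°
pole (1 + j856·0.05) = 1 + j42.8 → |·| ≈ 42.812, ∠ ≈ 88.66°
pole (1 + j856·0.02) = 1 + j17.12 → |·| ≈ 17.149, ∠ ≈ 86.66°
|T| = 400 · 214 · 4.3953 / (42.812 · 17.149) ≈ 512.46

512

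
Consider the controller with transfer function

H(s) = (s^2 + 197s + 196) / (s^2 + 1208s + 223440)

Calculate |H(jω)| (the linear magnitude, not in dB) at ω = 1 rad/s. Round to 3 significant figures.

Substitute s = j1:
Numerator: (j1)^2 + 197(j1) + 196 = 195 + j197
Denominator: (j1)^2 + 1208(j1) + 223440 = 223439 + j1208
|N| = √(195² + 197²) ≈ 277.19, ∠N ≈ 45.29°
|D| = √(223439² + 1208²) ≈ 2.2344e+05, ∠D ≈ 0.31°
|H| = 277.19 / 2.2344e+05 ≈ 0.0012406

0.00124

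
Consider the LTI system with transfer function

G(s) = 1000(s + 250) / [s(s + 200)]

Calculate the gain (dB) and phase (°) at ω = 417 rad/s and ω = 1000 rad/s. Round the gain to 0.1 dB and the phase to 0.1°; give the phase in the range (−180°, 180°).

At s = jω = j417:
zero (s+250): 250 + j417 → |·| = √(250²+417²) = √236389 ≈ 486.2, ∠ = arctan(417/250) ≈ 59.06°
pole (s+200): 200 + j417 → |·| = √(200²+417²) = √213889 ≈ 462.48, ∠ = arctan(417/200) ≈ 64.38°
pole at origin: |s| = 417, ∠ = 90.00° (in denominator)
|G| = 1000 · 486.2 / 1.9285e+05 ≈ 2.5211
Gain = 20 log₁₀(2.5211) ≈ 8.03 dB
∠G = 59.06° − 154.38° = -95.32°

At s = jω = j1000:
zero (s+250): 250 + j1000 → |·| = √(250²+1000²) = √1062500 ≈ 1030.8, ∠ = arctan(1000/250) ≈ 75.96°
pole (s+200): 200 + j1000 → |·| = √(200²+1000²) = √1040000 ≈ 1019.8, ∠ = arctan(1000/200) ≈ 78.69°
pole at origin: |s| = 1000, ∠ = 90.00° (in denominator)
|G| = 1000 · 1030.8 / 1.0198e+06 ≈ 1.0108
Gain = 20 log₁₀(1.0108) ≈ 0.09 dB
∠G = 75.96° − 168.69° = -92.73°

ω = 417: 8.0 dB, -95.3°; ω = 1000: 0.1 dB, -92.7°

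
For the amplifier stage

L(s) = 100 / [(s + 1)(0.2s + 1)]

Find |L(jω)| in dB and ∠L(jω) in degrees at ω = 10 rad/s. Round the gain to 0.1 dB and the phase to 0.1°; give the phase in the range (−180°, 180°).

13.0 dB, -147.7°

At ω = 10 rad/s:
pole (1 + j10·1) = 1 + j10 → |·| ≈ 10.05, ∠ ≈ 84.29°
pole (1 + j10·0.2) = 1 + j2 → |·| ≈ 2.2361, ∠ ≈ 63.43°
|L| = 100 · 1 / (10.05 · 2.2361) ≈ 4.4498
Gain = 20 log₁₀(4.4498) ≈ 12.97 dB
∠L = (0°) − (84.29° + 63.43°) = -147.72°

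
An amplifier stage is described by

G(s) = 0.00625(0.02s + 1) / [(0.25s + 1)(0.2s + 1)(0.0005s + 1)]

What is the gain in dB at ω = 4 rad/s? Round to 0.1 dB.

At ω = 4 rad/s:
zero (1 + j4·0.02) = 1 + j0.08 → |·| ≈ 1.0032, ∠ ≈ 4.57°
pole (1 + j4·0.25) = 1 + j1 → |·| ≈ 1.4142, ∠ ≈ 45.00°
pole (1 + j4·0.2) = 1 + j0.8 → |·| ≈ 1.2806, ∠ ≈ 38.66°
pole (1 + j4·0.0005) = 1 + j0.002 → |·| ≈ 1, ∠ ≈ 0.11°
|G| = 0.00625 · 1.0032 / (1.4142 · 1.2806 · 1) ≈ 0.0034621
Gain = 20 log₁₀(0.0034621) ≈ -49.21 dB

-49.2 dB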